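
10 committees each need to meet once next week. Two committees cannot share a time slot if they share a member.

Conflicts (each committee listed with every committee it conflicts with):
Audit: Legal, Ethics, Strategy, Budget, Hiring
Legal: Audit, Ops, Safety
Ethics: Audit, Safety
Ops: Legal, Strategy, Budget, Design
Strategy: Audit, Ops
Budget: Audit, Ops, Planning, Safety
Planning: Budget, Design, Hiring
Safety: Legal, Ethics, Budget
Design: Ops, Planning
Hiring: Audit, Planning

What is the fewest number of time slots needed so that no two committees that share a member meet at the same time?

2

Planning and Design conflict, so at least 2 time slots are needed.
A valid assignment using 2 time slots: Audit=1, Legal=2, Ethics=2, Ops=1, Strategy=2, Budget=2, Planning=1, Safety=1, Design=2, Hiring=2. No two conflicting committees share a time slot.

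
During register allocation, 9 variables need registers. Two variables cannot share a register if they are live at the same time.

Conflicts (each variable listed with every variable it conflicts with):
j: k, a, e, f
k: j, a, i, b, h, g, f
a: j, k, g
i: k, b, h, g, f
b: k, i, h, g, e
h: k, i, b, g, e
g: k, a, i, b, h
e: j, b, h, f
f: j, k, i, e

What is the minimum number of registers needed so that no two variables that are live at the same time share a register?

5

k, i, b, h, g are mutually in conflict, so at least 5 registers are needed.
A valid assignment using 5 registers: j=2, k=1, a=3, i=3, b=2, h=4, g=5, e=1, f=4. No two conflicting variables share a register.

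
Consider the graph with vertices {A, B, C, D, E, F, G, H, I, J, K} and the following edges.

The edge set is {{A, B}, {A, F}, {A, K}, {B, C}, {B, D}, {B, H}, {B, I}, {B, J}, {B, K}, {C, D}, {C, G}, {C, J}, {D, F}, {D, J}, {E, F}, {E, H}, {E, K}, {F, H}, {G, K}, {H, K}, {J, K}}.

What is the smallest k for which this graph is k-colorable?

4

B, C, D, J form a clique, so at least 4 colors are needed.
One proper 4-coloring: A=green, B=red, C=yellow, D=blue, E=yellow, F=red, G=red, H=green, I=blue, J=green, K=blue. Each edge has distinct colors on its endpoints.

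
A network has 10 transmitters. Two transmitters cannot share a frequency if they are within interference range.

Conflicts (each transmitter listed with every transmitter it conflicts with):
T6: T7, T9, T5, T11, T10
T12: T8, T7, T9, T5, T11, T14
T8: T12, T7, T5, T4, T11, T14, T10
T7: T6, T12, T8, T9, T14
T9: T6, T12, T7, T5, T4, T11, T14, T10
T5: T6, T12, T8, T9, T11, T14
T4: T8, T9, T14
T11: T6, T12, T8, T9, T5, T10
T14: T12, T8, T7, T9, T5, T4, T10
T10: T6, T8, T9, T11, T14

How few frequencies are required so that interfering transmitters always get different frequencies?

4

T6, T9, T5, T11 pairwise conflict, so at least 4 frequencies are needed.
4 frequencies suffice: frequency 1 → {T8, T9}; frequency 2 → {T11, T14}; frequency 3 → {T6, T12, T4}; frequency 4 → {T7, T5, T10}. Each listed conflict is separated.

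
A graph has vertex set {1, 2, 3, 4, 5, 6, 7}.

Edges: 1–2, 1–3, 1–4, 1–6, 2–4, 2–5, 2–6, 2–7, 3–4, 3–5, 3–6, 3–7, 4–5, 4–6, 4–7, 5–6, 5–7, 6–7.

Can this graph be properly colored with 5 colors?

The chromatic number is 5. 3, 4, 5, 6, 7 are mutually adjacent (a clique of size 5), so at least 5 colors are needed.
One proper 5-coloring: 1=yellow, 2=green, 3=green, 4=blue, 5=yellow, 6=red, 7=purple.
That is already a proper 5-coloring.

Yes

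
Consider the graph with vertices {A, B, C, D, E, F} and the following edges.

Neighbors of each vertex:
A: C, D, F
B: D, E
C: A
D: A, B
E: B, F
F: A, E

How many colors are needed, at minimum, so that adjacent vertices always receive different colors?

3

The cycle D-A-F-E-B-D has odd length 5, so it cannot be 2-colored; at least 3 colors are needed.
3 colors suffice: A=red, B=red, C=blue, D=blue, E=green, F=blue. Each edge has distinct colors on its endpoints.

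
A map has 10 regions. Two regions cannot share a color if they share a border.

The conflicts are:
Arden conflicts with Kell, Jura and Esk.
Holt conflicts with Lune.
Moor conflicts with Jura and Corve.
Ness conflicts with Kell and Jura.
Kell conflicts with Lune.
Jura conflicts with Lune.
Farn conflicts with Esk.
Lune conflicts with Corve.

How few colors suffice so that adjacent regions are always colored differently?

Jura and Lune conflict, so at least 2 colors are needed.
2 colors suffice: color 1 → {Holt, Kell, Jura, Corve, Esk}; color 2 → {Arden, Moor, Ness, Farn, Lune}. No two conflicting regions share a color.

2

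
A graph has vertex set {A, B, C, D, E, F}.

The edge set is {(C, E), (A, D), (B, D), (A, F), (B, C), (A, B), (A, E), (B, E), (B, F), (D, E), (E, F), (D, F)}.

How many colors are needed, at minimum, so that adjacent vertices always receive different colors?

5

A, B, D, E, F form a clique, so at least 5 colors are needed.
5 colors suffice: A=5, B=2, C=3, D=3, E=1, F=4. Each edge has distinct colors on its endpoints.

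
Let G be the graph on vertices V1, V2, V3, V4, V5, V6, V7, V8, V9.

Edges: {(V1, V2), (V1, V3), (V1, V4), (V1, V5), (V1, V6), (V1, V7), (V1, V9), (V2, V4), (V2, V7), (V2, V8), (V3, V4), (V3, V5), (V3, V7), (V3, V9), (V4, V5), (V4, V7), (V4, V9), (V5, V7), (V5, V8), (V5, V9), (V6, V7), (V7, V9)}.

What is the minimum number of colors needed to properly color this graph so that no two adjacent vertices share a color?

V1, V3, V4, V5, V7, V9 are pairwise adjacent (a clique of size 6), so at least 6 colors are needed.
6 colors suffice: color 1 → {V7, V8}; color 2 → {V1}; color 3 → {V4, V6}; color 4 → {V2, V5}; color 5 → {V9}; color 6 → {V3}. Every edge joins two different colors.

6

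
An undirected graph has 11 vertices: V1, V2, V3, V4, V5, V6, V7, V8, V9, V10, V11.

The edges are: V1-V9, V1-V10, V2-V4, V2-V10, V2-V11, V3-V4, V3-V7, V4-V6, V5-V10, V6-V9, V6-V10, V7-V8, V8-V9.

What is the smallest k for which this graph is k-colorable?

V5 and V10 are adjacent, so at least 2 colors are needed.
2 colors suffice: color 1 → {V4, V7, V9, V10, V11}; color 2 → {V1, V2, V3, V5, V6, V8}. Every edge joins two different colors.

2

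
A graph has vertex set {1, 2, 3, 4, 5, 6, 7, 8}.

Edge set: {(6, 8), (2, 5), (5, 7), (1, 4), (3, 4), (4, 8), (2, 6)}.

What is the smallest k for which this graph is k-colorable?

2 and 6 are adjacent, so at least 2 colors are needed.
A valid assignment using 2 colors: 1=b, 2=b, 3=b, 4=a, 5=a, 6=a, 7=b, 8=b. Each edge has distinct colors on its endpoints.

2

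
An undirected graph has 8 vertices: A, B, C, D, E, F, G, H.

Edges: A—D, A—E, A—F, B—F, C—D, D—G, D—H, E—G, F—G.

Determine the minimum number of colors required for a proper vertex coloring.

A and F are adjacent, so at least 2 colors are needed.
One proper 2-coloring: A=2, B=2, C=2, D=1, E=1, F=1, G=2, H=2. Every edge joins two different colors.

2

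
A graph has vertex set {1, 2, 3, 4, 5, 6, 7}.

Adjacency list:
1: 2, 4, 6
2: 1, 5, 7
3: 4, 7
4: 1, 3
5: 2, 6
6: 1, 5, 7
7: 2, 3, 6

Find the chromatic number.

The cycle 2-1-4-3-7-2 has odd length 5, so it cannot be 2-colored; at least 3 colors are needed.
3 colors suffice: color a → {1, 5, 7}; color b → {2, 4, 6}; color c → {3}. No two adjacent vertices share a color.

3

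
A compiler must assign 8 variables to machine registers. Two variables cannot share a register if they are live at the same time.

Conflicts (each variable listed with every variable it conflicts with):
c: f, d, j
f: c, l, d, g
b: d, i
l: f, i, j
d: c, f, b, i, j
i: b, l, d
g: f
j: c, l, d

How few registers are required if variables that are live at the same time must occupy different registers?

c, f, d pairwise conflict, so at least 3 registers are needed.
3 registers suffice: register 1 → {l, d, g}; register 2 → {f, i, j}; register 3 → {c, b}. No two conflicting variables share a register.

3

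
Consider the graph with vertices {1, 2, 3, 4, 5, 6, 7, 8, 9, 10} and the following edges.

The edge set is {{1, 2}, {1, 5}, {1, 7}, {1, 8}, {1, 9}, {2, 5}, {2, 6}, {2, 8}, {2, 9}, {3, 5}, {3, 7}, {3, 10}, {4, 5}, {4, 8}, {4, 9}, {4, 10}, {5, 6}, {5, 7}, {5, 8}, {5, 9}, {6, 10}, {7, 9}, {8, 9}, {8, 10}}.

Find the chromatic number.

1, 2, 5, 8, 9 form a clique, so at least 5 colors are needed.
5 colors suffice: color a → {5, 10}; color b → {3, 6, 9}; color c → {7, 8}; color d → {2, 4}; color e → {1}. No two adjacent vertices share a color.

5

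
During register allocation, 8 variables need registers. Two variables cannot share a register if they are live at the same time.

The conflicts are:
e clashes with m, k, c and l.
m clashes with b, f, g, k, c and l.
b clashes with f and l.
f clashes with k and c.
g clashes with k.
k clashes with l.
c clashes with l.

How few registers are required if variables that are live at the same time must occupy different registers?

4

e, m, k, l pairwise conflict, so at least 4 registers are needed.
Using 4 registers: e=4, m=1, b=2, f=3, g=3, k=2, c=2, l=3. No two conflicting variables share a register.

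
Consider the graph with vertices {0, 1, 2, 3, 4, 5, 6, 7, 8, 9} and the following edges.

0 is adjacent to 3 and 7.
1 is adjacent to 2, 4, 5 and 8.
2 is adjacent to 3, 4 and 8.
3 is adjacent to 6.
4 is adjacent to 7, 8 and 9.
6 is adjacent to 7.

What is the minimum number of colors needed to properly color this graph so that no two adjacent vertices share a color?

1, 2, 4, 8 form a clique, so at least 4 colors are needed.
One proper 4-coloring: 0=green, 1=blue, 2=green, 3=red, 4=red, 5=red, 6=green, 7=blue, 8=yellow, 9=blue. Every edge joins two different colors.

4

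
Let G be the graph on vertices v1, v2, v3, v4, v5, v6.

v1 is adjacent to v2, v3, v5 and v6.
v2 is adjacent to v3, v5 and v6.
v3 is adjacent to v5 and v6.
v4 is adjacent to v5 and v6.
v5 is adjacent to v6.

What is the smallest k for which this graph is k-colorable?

5

v1, v2, v3, v5, v6 are mutually adjacent (a clique of size 5), so at least 5 colors are needed.
5 colors suffice: color R → {v6}; color B → {v5}; color G → {v1, v4}; color Y → {v2}; color P → {v3}. Every edge joins two different colors.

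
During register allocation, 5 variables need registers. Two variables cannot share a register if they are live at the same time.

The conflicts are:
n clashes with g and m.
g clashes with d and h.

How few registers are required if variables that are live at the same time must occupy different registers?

g and d conflict, so at least 2 registers are needed.
2 registers suffice: register 1 → {g, m}; register 2 → {n, d, h}. Every pair that conflicts lands in different registers.

2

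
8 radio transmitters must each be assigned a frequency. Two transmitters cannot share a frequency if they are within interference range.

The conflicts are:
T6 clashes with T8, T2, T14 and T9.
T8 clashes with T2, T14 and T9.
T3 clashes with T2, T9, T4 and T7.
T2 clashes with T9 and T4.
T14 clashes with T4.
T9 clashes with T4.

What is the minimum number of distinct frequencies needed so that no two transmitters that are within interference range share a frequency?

T6, T8, T2, T9 pairwise conflict, so at least 4 frequencies are needed.
4 frequencies suffice: frequency 1 → {T2, T14, T7}; frequency 2 → {T9}; frequency 3 → {T6, T3}; frequency 4 → {T8, T4}. No two conflicting transmitters share a frequency.

4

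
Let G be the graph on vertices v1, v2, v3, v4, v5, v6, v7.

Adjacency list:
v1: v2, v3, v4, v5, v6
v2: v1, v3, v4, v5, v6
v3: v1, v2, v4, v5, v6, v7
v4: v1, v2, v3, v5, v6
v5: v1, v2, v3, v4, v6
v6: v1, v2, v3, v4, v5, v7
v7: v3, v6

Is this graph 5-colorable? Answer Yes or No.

No

v1, v2, v3, v4, v5, v6 are pairwise adjacent (a clique of size 6), so at least 6 colors are needed.
So 5 colors are not enough.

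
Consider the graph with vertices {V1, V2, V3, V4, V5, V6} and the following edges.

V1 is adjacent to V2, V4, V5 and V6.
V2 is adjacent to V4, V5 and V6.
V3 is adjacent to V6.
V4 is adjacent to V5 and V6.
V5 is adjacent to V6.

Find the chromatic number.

V1, V2, V4, V5, V6 form a clique, so at least 5 colors are needed.
5 colors suffice: V1=3, V2=2, V3=2, V4=4, V5=5, V6=1. No two adjacent vertices share a color.

5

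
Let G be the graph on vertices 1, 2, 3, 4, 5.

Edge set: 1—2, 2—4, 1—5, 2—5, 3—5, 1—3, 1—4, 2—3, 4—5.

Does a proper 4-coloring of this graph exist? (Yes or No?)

The chromatic number is 4. 1, 2, 3, 5 are pairwise adjacent (a clique of size 4), so at least 4 colors are needed.
4 colors suffice: color a → {5}; color b → {2}; color c → {1}; color d → {3, 4}.
That is already a proper 4-coloring.

Yes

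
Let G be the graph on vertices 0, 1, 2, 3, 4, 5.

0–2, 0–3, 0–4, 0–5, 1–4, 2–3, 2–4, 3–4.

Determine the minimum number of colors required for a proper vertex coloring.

4

0, 2, 3, 4 form a clique, so at least 4 colors are needed.
One proper 4-coloring: 0=b, 1=b, 2=c, 3=d, 4=a, 5=a. Each edge has distinct colors on its endpoints.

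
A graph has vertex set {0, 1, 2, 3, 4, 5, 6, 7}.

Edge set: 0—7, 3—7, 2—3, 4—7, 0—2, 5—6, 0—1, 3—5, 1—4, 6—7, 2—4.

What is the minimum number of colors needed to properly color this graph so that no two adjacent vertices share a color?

2

5 and 6 are adjacent, so at least 2 colors are needed.
One proper 2-coloring: 0=b, 1=a, 2=a, 3=b, 4=b, 5=a, 6=b, 7=a. No two adjacent vertices share a color.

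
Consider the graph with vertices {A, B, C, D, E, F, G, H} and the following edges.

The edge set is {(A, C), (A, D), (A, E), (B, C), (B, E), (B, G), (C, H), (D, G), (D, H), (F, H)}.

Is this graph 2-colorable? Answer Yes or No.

The cycle G-D-H-C-B-G has odd length 5, so it cannot be 2-colored; at least 3 colors are needed.
So 2 colors are not enough.

No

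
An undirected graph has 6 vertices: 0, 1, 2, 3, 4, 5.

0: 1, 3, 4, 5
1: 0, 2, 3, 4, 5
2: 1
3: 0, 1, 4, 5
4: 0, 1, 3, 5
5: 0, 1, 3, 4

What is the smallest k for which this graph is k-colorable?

5

0, 1, 3, 4, 5 are pairwise adjacent (a clique of size 5), so at least 5 colors are needed.
5 colors suffice: color a → {1}; color b → {2, 4}; color c → {0}; color d → {3}; color e → {5}. Each edge has distinct colors on its endpoints.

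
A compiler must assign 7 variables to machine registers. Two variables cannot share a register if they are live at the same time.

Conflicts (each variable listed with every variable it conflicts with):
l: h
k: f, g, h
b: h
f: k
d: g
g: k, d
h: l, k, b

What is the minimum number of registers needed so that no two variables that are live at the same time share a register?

k and h conflict, so at least 2 registers are needed.
Using 2 registers: l=1, k=1, b=1, f=2, d=1, g=2, h=2. No two conflicting variables share a register.

2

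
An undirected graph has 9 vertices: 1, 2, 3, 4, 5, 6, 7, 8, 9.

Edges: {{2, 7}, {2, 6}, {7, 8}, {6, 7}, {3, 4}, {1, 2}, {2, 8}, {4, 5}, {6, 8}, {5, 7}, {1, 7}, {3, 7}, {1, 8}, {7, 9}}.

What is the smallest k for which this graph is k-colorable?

2, 6, 7, 8 are mutually adjacent (a clique of size 4), so at least 4 colors are needed.
4 colors suffice: color red → {4, 7}; color blue → {3, 5, 8, 9}; color green → {2}; color yellow → {1, 6}. Each edge has distinct colors on its endpoints.

4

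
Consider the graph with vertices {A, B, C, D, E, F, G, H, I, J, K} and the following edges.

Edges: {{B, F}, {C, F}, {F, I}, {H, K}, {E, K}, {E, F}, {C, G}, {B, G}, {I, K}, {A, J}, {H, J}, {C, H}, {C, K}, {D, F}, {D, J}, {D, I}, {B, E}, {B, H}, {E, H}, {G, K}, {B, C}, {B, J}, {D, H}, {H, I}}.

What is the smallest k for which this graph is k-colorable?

D, F, I form a triangle, so at least 3 colors are needed.
3 colors suffice: color 1 → {A, F, G, H}; color 2 → {B, D, K}; color 3 → {C, E, I, J}. No two adjacent vertices share a color.

3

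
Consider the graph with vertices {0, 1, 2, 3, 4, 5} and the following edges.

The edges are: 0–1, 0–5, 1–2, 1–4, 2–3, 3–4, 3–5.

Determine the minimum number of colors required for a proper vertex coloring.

The cycle 3-5-0-1-4-3 has odd length 5, so it cannot be 2-colored; at least 3 colors are needed.
One proper 3-coloring: 0=b, 1=a, 2=b, 3=a, 4=b, 5=c. No two adjacent vertices share a color.

3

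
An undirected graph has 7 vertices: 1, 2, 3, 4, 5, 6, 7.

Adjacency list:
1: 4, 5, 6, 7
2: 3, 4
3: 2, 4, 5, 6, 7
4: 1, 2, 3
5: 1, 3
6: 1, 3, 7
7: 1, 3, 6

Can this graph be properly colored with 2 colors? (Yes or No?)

No

1, 6, 7 form a triangle, so at least 3 colors are needed.
So 2 colors are not enough.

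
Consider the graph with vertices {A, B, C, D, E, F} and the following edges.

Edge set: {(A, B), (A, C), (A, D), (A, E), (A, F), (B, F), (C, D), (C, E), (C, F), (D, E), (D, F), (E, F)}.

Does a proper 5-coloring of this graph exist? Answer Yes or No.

Yes

The chromatic number is 5. A, C, D, E, F form a clique, so at least 5 colors are needed.
5 colors suffice: color red → {F}; color blue → {A}; color green → {B, E}; color yellow → {C}; color purple → {D}.
That is already a proper 5-coloring.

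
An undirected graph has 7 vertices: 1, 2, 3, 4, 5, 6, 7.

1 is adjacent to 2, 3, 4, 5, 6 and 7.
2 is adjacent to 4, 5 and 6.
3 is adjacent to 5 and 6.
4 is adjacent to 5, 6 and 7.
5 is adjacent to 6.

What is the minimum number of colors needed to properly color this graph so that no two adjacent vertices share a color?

5

1, 2, 4, 5, 6 are mutually adjacent (a clique of size 5), so at least 5 colors are needed.
5 colors suffice: 1=red, 2=purple, 3=blue, 4=blue, 5=yellow, 6=green, 7=green. Every edge joins two different colors.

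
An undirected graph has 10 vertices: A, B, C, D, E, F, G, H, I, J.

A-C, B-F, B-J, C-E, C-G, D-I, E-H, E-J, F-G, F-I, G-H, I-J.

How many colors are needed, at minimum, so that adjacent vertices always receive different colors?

2

F and G are adjacent, so at least 2 colors are needed.
2 colors suffice: color 1 → {C, D, F, H, J}; color 2 → {A, B, E, G, I}. No two adjacent vertices share a color.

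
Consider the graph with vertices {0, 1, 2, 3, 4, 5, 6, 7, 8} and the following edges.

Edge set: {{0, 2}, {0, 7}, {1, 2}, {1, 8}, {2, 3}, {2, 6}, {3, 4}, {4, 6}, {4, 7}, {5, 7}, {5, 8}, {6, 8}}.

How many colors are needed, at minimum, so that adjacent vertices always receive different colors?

The cycle 0-7-4-6-2-0 has odd length 5, so it cannot be 2-colored; at least 3 colors are needed.
3 colors suffice: color red → {2, 4, 8}; color blue → {1, 3, 6, 7}; color green → {0, 5}. Each edge has distinct colors on its endpoints.

3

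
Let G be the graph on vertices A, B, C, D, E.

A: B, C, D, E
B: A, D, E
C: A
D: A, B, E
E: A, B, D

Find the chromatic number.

A, B, D, E are pairwise adjacent (a clique of size 4), so at least 4 colors are needed.
4 colors suffice: color 1 → {A}; color 2 → {C, D}; color 3 → {E}; color 4 → {B}. Each edge has distinct colors on its endpoints.

4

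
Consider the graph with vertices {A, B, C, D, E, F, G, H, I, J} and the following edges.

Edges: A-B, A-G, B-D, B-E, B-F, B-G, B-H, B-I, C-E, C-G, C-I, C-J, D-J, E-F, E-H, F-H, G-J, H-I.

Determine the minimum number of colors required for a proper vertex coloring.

B, E, F, H form a clique, so at least 4 colors are needed.
4 colors suffice: color 1 → {B, C}; color 2 → {D, E, G, I}; color 3 → {A, H, J}; color 4 → {F}. No two adjacent vertices share a color.

4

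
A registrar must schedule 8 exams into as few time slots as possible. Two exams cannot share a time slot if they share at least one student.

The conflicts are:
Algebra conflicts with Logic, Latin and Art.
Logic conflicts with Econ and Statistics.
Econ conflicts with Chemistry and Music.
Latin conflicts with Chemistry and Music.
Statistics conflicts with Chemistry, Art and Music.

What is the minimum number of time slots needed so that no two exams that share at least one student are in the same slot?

The cycle Latin-Chemistry-Econ-Logic-Algebra-Latin has odd length 5, so it cannot be 2-colored; at least 3 time slots are needed.
3 time slots suffice: time slot 1 → {Algebra, Econ, Statistics}; time slot 2 → {Logic, Chemistry, Art, Music}; time slot 3 → {Latin}. Every pair that conflicts lands in different time slots.

3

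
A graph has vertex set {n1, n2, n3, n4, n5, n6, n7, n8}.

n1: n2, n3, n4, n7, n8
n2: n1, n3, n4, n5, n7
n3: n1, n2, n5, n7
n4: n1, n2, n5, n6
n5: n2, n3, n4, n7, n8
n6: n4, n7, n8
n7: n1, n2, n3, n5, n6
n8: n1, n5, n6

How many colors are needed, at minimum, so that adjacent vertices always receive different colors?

4

n2, n3, n5, n7 are pairwise adjacent (a clique of size 4), so at least 4 colors are needed.
4 colors suffice: color 1 → {n4, n7, n8}; color 2 → {n1, n5, n6}; color 3 → {n2}; color 4 → {n3}. Each edge has distinct colors on its endpoints.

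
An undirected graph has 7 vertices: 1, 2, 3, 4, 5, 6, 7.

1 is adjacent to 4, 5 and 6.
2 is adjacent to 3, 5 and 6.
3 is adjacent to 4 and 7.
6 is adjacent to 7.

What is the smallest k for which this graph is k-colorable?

3

The cycle 6-7-3-4-1-6 has odd length 5, so it cannot be 2-colored; at least 3 colors are needed.
3 colors suffice: 1=red, 2=blue, 3=red, 4=blue, 5=green, 6=green, 7=blue. No two adjacent vertices share a color.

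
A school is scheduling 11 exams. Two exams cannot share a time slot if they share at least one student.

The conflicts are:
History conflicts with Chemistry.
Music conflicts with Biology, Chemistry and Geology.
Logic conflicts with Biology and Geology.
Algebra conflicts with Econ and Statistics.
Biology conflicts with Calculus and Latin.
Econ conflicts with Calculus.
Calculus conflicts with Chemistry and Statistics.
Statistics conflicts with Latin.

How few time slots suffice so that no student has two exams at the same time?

2

Calculus and Chemistry conflict, so at least 2 time slots are needed.
A valid assignment using 2 time slots: History=1, Music=1, Logic=1, Algebra=1, Biology=2, Econ=2, Calculus=1, Chemistry=2, Statistics=2, Geology=2, Latin=1. Every pair that conflicts lands in different time slots.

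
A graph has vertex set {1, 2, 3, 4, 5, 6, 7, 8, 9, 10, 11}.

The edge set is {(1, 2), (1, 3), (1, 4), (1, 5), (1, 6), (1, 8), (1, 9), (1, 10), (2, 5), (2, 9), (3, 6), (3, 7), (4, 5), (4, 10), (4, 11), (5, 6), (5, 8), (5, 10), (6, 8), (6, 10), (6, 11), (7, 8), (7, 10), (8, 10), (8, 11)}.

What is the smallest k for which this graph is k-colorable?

1, 5, 6, 8, 10 are mutually adjacent (a clique of size 5), so at least 5 colors are needed.
A valid assignment using 5 colors: 1=a, 2=b, 3=b, 4=c, 5=d, 6=c, 7=a, 8=e, 9=c, 10=b, 11=a. No two adjacent vertices share a color.

5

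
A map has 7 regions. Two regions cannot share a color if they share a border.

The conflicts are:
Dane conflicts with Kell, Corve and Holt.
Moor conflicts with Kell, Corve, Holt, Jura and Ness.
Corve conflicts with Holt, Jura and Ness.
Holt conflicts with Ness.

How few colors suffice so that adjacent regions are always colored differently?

4

Moor, Corve, Holt, Ness all conflict with each other, so at least 4 colors are needed.
One proper 4-coloring: Dane=1, Moor=1, Kell=2, Corve=2, Holt=3, Jura=3, Ness=4. Every pair that conflicts lands in different colors.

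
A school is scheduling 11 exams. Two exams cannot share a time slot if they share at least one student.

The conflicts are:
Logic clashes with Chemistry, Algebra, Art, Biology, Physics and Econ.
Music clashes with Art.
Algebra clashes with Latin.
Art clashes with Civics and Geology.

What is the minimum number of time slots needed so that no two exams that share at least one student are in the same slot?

Algebra and Latin conflict, so at least 2 time slots are needed.
A valid assignment using 2 time slots: Logic=1, Chemistry=2, Music=1, Algebra=2, Art=2, Biology=2, Civics=1, Geology=1, Physics=2, Econ=2, Latin=1. Each listed conflict is separated.

2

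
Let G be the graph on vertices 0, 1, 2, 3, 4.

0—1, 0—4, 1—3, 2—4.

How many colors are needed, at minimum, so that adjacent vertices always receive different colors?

0 and 1 are adjacent, so at least 2 colors are needed.
2 colors suffice: 0=a, 1=b, 2=a, 3=a, 4=b. No two adjacent vertices share a color.

2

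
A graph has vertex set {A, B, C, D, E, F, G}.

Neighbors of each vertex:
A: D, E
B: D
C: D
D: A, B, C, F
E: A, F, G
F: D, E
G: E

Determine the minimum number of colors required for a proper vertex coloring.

A and D are adjacent, so at least 2 colors are needed.
2 colors suffice: A=2, B=2, C=2, D=1, E=1, F=2, G=2. Each edge has distinct colors on its endpoints.

2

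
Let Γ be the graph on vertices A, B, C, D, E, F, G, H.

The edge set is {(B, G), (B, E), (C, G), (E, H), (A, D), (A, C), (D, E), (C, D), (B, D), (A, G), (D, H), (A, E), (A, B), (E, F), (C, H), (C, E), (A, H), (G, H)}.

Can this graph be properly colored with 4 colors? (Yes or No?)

No

A, C, D, E, H are mutually adjacent (a clique of size 5), so at least 5 colors are needed.
So 4 colors are not enough.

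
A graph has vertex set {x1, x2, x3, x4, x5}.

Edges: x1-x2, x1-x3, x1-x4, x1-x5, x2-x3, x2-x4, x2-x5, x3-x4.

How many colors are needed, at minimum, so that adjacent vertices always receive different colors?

4

x1, x2, x3, x4 form a clique, so at least 4 colors are needed.
4 colors suffice: x1=1, x2=2, x3=3, x4=4, x5=3. Each edge has distinct colors on its endpoints.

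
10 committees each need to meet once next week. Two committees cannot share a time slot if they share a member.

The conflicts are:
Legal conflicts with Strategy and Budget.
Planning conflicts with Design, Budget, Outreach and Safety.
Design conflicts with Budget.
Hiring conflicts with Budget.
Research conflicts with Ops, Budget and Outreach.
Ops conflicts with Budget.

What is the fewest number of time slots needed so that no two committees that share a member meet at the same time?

3

Research, Ops, Budget are mutually in conflict, so at least 3 time slots are needed.
A valid assignment using 3 time slots: Legal=2, Planning=2, Design=3, Hiring=2, Strategy=1, Research=2, Ops=3, Budget=1, Outreach=1, Safety=1. No two conflicting committees share a time slot.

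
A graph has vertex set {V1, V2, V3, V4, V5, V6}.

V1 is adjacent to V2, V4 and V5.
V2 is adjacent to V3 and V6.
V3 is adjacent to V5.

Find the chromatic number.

V1 and V4 are adjacent, so at least 2 colors are needed.
2 colors suffice: V1=2, V2=1, V3=2, V4=1, V5=1, V6=2. No two adjacent vertices share a color.

2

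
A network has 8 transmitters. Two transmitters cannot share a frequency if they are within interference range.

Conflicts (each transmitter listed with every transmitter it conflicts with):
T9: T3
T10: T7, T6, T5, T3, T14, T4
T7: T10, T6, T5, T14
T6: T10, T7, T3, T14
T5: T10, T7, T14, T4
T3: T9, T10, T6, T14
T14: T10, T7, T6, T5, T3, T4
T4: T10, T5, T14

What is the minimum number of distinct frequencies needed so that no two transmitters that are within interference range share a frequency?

T10, T5, T14, T4 are mutually in conflict, so at least 4 frequencies are needed.
4 frequencies suffice: frequency 1 → {T9, T10}; frequency 2 → {T14}; frequency 3 → {T7, T3, T4}; frequency 4 → {T6, T5}. Every pair that conflicts lands in different frequencies.

4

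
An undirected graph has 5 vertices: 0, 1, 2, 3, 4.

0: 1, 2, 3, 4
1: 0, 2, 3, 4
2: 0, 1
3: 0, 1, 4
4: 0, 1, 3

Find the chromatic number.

0, 1, 3, 4 are mutually adjacent (a clique of size 4), so at least 4 colors are needed.
4 colors suffice: color a → {0}; color b → {1}; color c → {2, 3}; color d → {4}. No two adjacent vertices share a color.

4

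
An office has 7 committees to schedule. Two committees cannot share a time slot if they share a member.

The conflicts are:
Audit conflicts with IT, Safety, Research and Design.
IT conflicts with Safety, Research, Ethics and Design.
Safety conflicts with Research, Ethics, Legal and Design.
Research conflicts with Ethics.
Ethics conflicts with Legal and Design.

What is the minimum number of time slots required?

4

Audit, IT, Safety, Design pairwise conflict, so at least 4 time slots are needed.
4 time slots suffice: Audit=2, IT=3, Safety=1, Research=4, Ethics=2, Legal=3, Design=4. Each listed conflict is separated.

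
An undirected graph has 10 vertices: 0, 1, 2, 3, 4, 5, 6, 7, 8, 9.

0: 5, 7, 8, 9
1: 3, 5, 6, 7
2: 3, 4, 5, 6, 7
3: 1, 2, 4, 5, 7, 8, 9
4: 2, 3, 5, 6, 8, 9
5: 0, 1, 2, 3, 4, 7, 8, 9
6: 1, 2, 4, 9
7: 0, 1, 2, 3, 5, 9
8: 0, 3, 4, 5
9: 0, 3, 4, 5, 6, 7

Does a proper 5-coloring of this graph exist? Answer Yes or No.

Yes

The chromatic number is 4. 2, 3, 5, 7 are mutually adjacent (a clique of size 4), so at least 4 colors are needed.
4 colors suffice: color a → {5, 6}; color b → {0, 3}; color c → {1, 2, 8, 9}; color d → {4, 7}.
Since 5 ≥ 4, a proper 5-coloring certainly exists.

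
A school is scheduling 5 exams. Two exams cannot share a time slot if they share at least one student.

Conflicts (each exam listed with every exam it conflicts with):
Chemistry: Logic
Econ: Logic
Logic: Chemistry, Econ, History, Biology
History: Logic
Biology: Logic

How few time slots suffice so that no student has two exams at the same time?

Econ and Logic conflict, so at least 2 time slots are needed.
2 time slots suffice: time slot 1 → {Logic}; time slot 2 → {Chemistry, Econ, History, Biology}. Each listed conflict is separated.

2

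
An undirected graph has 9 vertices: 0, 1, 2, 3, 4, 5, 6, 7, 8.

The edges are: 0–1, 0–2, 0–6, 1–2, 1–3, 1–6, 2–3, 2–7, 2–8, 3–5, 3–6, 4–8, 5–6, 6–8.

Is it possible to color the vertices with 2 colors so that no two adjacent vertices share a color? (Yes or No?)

1, 2, 3 are mutually adjacent, so at least 3 colors are needed.
So 2 colors are not enough.

No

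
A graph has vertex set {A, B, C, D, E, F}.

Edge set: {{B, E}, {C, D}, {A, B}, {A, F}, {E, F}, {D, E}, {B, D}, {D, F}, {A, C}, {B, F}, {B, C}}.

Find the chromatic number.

B, D, E, F are mutually adjacent (a clique of size 4), so at least 4 colors are needed.
4 colors suffice: color 1 → {B}; color 2 → {A, D}; color 3 → {C, F}; color 4 → {E}. Each edge has distinct colors on its endpoints.

4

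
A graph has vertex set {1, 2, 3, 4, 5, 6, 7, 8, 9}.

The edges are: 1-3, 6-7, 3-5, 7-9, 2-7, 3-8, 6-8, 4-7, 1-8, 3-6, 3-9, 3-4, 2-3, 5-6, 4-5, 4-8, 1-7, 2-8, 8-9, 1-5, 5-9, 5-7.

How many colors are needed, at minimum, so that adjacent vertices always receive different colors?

5, 6, 7 form a triangle, so at least 3 colors are needed.
A valid assignment using 3 colors: 1=green, 2=green, 3=red, 4=green, 5=blue, 6=green, 7=red, 8=blue, 9=green. Every edge joins two different colors.

3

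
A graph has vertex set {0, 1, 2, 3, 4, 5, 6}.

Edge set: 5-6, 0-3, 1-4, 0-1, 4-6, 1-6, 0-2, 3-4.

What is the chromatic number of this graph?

1, 4, 6 are mutually adjacent, so at least 3 colors are needed.
3 colors suffice: color red → {0, 4, 5}; color blue → {1, 2, 3}; color green → {6}. No two adjacent vertices share a color.

3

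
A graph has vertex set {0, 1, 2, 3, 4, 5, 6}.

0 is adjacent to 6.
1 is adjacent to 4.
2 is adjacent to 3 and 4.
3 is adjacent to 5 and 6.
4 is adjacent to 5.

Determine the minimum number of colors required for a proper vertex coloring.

2 and 3 are adjacent, so at least 2 colors are needed.
2 colors suffice: 0=a, 1=b, 2=b, 3=a, 4=a, 5=b, 6=b. Each edge has distinct colors on its endpoints.

2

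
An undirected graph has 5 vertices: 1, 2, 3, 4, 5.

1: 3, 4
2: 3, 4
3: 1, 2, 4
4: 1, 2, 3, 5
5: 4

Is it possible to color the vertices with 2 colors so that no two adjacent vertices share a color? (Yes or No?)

2, 3, 4 are pairwise adjacent, so at least 3 colors are needed.
So 2 colors are not enough.

No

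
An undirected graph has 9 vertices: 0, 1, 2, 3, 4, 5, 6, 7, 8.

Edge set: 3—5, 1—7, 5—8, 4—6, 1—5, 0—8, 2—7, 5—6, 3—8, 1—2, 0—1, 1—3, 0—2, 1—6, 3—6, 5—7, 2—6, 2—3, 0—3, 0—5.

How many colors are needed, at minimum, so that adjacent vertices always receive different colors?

1, 2, 3, 6 form a clique, so at least 4 colors are needed.
4 colors suffice: color red → {3, 4, 7}; color blue → {1, 8}; color green → {2, 5}; color yellow → {0, 6}. Every edge joins two different colors.

4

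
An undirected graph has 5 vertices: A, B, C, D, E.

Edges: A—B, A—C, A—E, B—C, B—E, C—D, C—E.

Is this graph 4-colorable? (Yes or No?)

The chromatic number is 4. A, B, C, E are mutually adjacent (a clique of size 4), so at least 4 colors are needed.
4 colors suffice: A=3, B=2, C=1, D=2, E=4.
That is already a proper 4-coloring.

Yes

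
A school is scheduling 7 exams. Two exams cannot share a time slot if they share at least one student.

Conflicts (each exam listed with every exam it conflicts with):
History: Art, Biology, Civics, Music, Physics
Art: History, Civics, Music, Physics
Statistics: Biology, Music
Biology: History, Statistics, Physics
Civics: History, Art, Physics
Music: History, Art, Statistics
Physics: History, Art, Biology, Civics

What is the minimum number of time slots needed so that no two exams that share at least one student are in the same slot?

History, Art, Civics, Physics pairwise conflict, so at least 4 time slots are needed.
Using 4 time slots: History=1, Art=3, Statistics=1, Biology=3, Civics=4, Music=2, Physics=2. No two conflicting exams share a time slot.

4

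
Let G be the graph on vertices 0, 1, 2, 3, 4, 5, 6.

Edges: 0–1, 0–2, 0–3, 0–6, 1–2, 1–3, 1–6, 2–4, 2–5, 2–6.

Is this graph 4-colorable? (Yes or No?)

The chromatic number is 4. 0, 1, 2, 6 are mutually adjacent (a clique of size 4), so at least 4 colors are needed.
4 colors suffice: color a → {2, 3}; color b → {1, 4, 5}; color c → {0}; color d → {6}.
That is already a proper 4-coloring.

Yes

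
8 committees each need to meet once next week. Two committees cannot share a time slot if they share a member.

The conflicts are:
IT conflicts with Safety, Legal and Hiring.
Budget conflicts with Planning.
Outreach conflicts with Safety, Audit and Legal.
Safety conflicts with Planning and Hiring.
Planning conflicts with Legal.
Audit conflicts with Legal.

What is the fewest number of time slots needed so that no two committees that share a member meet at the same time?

3

IT, Safety, Hiring pairwise conflict, so at least 3 time slots are needed.
3 time slots suffice: time slot 1 → {Budget, Safety, Legal}; time slot 2 → {IT, Outreach, Planning}; time slot 3 → {Audit, Hiring}. Every pair that conflicts lands in different time slots.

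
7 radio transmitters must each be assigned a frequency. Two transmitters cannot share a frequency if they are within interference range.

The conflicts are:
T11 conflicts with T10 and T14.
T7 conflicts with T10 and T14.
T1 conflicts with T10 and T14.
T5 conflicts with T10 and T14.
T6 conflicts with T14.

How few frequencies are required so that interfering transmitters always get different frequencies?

T1 and T10 conflict, so at least 2 frequencies are needed.
2 frequencies suffice: T11=2, T7=2, T1=2, T5=2, T6=2, T10=1, T14=1. Each listed conflict is separated.

2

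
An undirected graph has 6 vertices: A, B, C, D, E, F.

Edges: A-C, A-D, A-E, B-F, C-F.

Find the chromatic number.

2

A and C are adjacent, so at least 2 colors are needed.
One proper 2-coloring: A=red, B=blue, C=blue, D=blue, E=blue, F=red. Every edge joins two different colors.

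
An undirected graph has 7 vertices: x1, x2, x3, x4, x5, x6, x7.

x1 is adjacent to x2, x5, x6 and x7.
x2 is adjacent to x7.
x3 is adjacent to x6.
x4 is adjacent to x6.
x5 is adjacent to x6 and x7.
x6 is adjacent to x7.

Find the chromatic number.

4

x1, x5, x6, x7 form a clique, so at least 4 colors are needed.
4 colors suffice: color 1 → {x2, x6}; color 2 → {x3, x4, x7}; color 3 → {x1}; color 4 → {x5}. No two adjacent vertices share a color.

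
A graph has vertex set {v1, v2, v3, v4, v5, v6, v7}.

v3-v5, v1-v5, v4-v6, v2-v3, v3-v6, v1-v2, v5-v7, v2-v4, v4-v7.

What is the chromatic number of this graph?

The cycle v1-v2-v4-v7-v5-v1 has odd length 5, so it cannot be 2-colored; at least 3 colors are needed.
3 colors suffice: v1=3, v2=2, v3=3, v4=1, v5=1, v6=2, v7=2. Each edge has distinct colors on its endpoints.

3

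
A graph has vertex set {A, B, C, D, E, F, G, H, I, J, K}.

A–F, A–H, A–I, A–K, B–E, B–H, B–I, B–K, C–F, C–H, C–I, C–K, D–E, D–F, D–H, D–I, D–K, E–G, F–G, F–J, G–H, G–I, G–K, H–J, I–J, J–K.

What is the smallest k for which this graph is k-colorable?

D and I are adjacent, so at least 2 colors are needed.
2 colors suffice: A=blue, B=blue, C=blue, D=blue, E=red, F=red, G=blue, H=red, I=red, J=blue, K=red. Each edge has distinct colors on its endpoints.

2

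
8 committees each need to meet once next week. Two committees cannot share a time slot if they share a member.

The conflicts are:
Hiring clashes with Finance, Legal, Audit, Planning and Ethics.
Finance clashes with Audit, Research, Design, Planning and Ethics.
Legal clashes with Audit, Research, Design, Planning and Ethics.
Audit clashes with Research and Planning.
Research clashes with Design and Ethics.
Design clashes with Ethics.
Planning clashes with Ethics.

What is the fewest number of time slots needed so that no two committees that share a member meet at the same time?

Finance, Research, Design, Ethics all conflict with each other, so at least 4 time slots are needed.
4 time slots suffice: Hiring=4, Finance=1, Legal=1, Audit=2, Research=3, Design=4, Planning=3, Ethics=2. Each listed conflict is separated.

4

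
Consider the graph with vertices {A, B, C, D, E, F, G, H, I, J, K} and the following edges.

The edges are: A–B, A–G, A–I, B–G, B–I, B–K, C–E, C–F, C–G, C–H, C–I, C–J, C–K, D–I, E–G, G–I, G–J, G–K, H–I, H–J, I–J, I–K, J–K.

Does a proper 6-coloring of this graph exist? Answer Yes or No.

Yes

The chromatic number is 5. C, G, I, J, K form a clique, so at least 5 colors are needed.
5 colors suffice: color 1 → {E, F, I}; color 2 → {D, G, H}; color 3 → {B, C}; color 4 → {A, K}; color 5 → {J}.
Since 6 ≥ 5, a proper 6-coloring certainly exists.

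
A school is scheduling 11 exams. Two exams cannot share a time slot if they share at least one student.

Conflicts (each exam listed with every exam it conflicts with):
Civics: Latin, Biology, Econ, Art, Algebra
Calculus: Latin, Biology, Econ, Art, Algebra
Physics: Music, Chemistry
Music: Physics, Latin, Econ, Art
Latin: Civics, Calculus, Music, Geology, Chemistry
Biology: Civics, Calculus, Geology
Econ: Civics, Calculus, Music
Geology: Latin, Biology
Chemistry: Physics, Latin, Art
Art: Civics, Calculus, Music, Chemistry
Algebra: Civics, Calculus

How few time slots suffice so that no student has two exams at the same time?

2

Biology and Geology conflict, so at least 2 time slots are needed.
2 time slots suffice: time slot 1 → {Physics, Latin, Biology, Econ, Art, Algebra}; time slot 2 → {Civics, Calculus, Music, Geology, Chemistry}. Each listed conflict is separated.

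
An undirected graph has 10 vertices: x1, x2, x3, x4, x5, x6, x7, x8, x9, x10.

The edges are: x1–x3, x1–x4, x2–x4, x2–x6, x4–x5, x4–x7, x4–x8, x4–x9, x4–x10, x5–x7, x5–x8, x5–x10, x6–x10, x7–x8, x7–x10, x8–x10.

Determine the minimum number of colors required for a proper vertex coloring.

5

x4, x5, x7, x8, x10 are mutually adjacent (a clique of size 5), so at least 5 colors are needed.
A valid assignment using 5 colors: x1=blue, x2=blue, x3=red, x4=red, x5=yellow, x6=red, x7=purple, x8=green, x9=blue, x10=blue. Each edge has distinct colors on its endpoints.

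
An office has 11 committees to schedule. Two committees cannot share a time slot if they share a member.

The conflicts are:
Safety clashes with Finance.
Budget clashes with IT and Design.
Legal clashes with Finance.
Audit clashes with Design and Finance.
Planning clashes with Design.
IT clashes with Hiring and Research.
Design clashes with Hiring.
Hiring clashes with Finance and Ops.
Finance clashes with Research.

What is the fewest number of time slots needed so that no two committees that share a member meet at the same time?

Budget and IT conflict, so at least 2 time slots are needed.
2 time slots suffice: time slot 1 → {IT, Design, Finance, Ops}; time slot 2 → {Safety, Budget, Legal, Audit, Planning, Hiring, Research}. No two conflicting committees share a time slot.

2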